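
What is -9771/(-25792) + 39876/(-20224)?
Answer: -1622799/1018784 ≈ -1.5929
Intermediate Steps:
-9771/(-25792) + 39876/(-20224) = -9771*(-1/25792) + 39876*(-1/20224) = 9771/25792 - 9969/5056 = -1622799/1018784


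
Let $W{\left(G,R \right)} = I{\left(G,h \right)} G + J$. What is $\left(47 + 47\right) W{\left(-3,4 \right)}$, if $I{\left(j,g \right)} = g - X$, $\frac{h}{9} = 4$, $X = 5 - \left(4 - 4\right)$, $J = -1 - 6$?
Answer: $-9400$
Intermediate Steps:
$J = -7$ ($J = -1 - 6 = -7$)
$X = 5$ ($X = 5 - 0 = 5 + 0 = 5$)
$h = 36$ ($h = 9 \cdot 4 = 36$)
$I{\left(j,g \right)} = -5 + g$ ($I{\left(j,g \right)} = g - 5 = -5 + g$)
$W{\left(G,R \right)} = -7 + 31 G$ ($W{\left(G,R \right)} = \left(-5 + 36\right) G - 7 = 31 G - 7 = -7 + 31 G$)
$\left(47 + 47\right) W{\left(-3,4 \right)} = \left(47 + 47\right) \left(-7 + 31 \left(-3\right)\right) = 94 \left(-7 - 93\right) = 94 \left(-100\right) = -9400$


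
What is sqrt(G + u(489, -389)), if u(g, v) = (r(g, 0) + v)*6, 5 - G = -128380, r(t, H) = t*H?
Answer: sqrt(126051) ≈ 355.04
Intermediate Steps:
r(t, H) = H*t
G = 128385 (G = 5 - 1*(-128380) = 5 + 128380 = 128385)
u(g, v) = 6*v (u(g, v) = (0*g + v)*6 = (0 + v)*6 = v*6 = 6*v)
sqrt(G + u(489, -389)) = sqrt(128385 + 6*(-389)) = sqrt(128385 - 2334) = sqrt(126051)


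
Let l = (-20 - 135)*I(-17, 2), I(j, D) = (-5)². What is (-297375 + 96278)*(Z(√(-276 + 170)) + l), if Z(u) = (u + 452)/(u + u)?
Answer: 1558300653/2 + 22723961*I*√106/53 ≈ 7.7915e+8 + 4.4143e+6*I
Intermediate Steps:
I(j, D) = 25
l = -3875 (l = (-20 - 135)*25 = -155*25 = -3875)
Z(u) = (452 + u)/(2*u) (Z(u) = (452 + u)/((2*u)) = (452 + u)*(1/(2*u)) = (452 + u)/(2*u))
(-297375 + 96278)*(Z(√(-276 + 170)) + l) = (-297375 + 96278)*((452 + √(-276 + 170))/(2*(√(-276 + 170))) - 3875) = -201097*((452 + √(-106))/(2*(√(-106))) - 3875) = -201097*((452 + I*√106)/(2*((I*√106))) - 3875) = -201097*((-I*√106/106)*(452 + I*√106)/2 - 3875) = -201097*(-I*√106*(452 + I*√106)/212 - 3875) = -201097*(-3875 - I*√106*(452 + I*√106)/212) = 779250875 + 201097*I*√106*(452 + I*√106)/212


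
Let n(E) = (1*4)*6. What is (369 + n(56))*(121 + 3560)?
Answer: 1446633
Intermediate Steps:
n(E) = 24 (n(E) = 4*6 = 24)
(369 + n(56))*(121 + 3560) = (369 + 24)*(121 + 3560) = 393*3681 = 1446633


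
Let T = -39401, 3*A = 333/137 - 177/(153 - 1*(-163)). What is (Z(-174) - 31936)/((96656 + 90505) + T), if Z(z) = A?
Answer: -1382546319/6396825920 ≈ -0.21613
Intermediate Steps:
A = 26993/43292 (A = (333/137 - 177/(153 - 1*(-163)))/3 = (333*(1/137) - 177/(153 + 163))/3 = (333/137 - 177/316)/3 = (⅓)*(80979/43292) = 26993/43292 ≈ 0.62351)
Z(z) = 26993/43292
(Z(-174) - 31936)/((96656 + 90505) + T) = (26993/43292 - 31936)/((96656 + 90505) - 39401) = -1382546319/(43292*(187161 - 39401)) = -1382546319/43292/147760 = -1382546319/43292*1/147760 = -1382546319/6396825920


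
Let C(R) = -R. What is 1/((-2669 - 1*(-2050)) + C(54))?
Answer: -1/673 ≈ -0.0014859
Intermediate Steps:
1/((-2669 - 1*(-2050)) + C(54)) = 1/((-2669 - 1*(-2050)) - 1*54) = 1/((-2669 + 2050) - 54) = 1/(-619 - 54) = 1/(-673) = -1/673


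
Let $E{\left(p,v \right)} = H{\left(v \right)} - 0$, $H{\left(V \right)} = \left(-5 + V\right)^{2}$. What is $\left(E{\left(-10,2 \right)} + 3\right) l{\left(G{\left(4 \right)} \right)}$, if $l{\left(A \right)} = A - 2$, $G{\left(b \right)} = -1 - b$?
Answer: $-84$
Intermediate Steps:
$E{\left(p,v \right)} = \left(-5 + v\right)^{2}$ ($E{\left(p,v \right)} = \left(-5 + v\right)^{2} - 0 = \left(-5 + v\right)^{2} + 0 = \left(-5 + v\right)^{2}$)
$l{\left(A \right)} = -2 + A$
$\left(E{\left(-10,2 \right)} + 3\right) l{\left(G{\left(4 \right)} \right)} = \left(\left(-5 + 2\right)^{2} + 3\right) \left(-2 - 5\right) = \left(\left(-3\right)^{2} + 3\right) \left(-2 - 5\right) = \left(9 + 3\right) \left(-2 - 5\right) = 12 \left(-7\right) = -84$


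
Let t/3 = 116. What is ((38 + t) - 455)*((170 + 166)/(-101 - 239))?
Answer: 5796/85 ≈ 68.188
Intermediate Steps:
t = 348 (t = 3*116 = 348)
((38 + t) - 455)*((170 + 166)/(-101 - 239)) = ((38 + 348) - 455)*((170 + 166)/(-101 - 239)) = (386 - 455)*(336/(-340)) = -23184*(-1)/340 = -69*(-84/85) = 5796/85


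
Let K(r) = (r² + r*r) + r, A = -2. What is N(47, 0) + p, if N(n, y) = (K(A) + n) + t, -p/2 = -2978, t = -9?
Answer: 6000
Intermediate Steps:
K(r) = r + 2*r² (K(r) = (r² + r²) + r = 2*r² + r = r + 2*r²)
p = 5956 (p = -2*(-2978) = 5956)
N(n, y) = -3 + n (N(n, y) = (-2*(1 + 2*(-2)) + n) - 9 = (-2*(1 - 4) + n) - 9 = (-2*(-3) + n) - 9 = (6 + n) - 9 = -3 + n)
N(47, 0) + p = (-3 + 47) + 5956 = 44 + 5956 = 6000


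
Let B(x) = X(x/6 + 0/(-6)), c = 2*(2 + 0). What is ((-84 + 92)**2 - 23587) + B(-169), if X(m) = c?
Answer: -23519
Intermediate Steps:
c = 4 (c = 2*2 = 4)
X(m) = 4
B(x) = 4
((-84 + 92)**2 - 23587) + B(-169) = ((-84 + 92)**2 - 23587) + 4 = (8**2 - 23587) + 4 = (64 - 23587) + 4 = -23523 + 4 = -23519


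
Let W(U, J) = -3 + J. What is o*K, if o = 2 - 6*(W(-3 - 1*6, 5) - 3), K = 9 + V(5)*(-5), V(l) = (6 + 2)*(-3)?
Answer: 1032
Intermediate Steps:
V(l) = -24 (V(l) = 8*(-3) = -24)
K = 129 (K = 9 - 24*(-5) = 9 + 120 = 129)
o = 8 (o = 2 - 6*((-3 + 5) - 3) = 2 - 6*(2 - 3) = 2 - 6*(-1) = 2 + 6 = 8)
o*K = 8*129 = 1032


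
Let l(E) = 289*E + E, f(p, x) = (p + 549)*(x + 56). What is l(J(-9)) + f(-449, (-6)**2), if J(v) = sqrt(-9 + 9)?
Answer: 9200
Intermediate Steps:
f(p, x) = (56 + x)*(549 + p) (f(p, x) = (549 + p)*(56 + x) = (56 + x)*(549 + p))
J(v) = 0 (J(v) = sqrt(0) = 0)
l(E) = 290*E
l(J(-9)) + f(-449, (-6)**2) = 290*0 + (30744 + 56*(-449) + 549*(-6)**2 - 449*(-6)**2) = 0 + (30744 - 25144 + 549*36 - 449*36) = 0 + (30744 - 25144 + 19764 - 16164) = 0 + 9200 = 9200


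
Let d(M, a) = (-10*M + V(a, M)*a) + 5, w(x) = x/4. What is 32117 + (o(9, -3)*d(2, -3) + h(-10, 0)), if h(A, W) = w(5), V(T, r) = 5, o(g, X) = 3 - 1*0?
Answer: 128113/4 ≈ 32028.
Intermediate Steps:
o(g, X) = 3 (o(g, X) = 3 + 0 = 3)
w(x) = x/4 (w(x) = x*(¼) = x/4)
d(M, a) = 5 - 10*M + 5*a (d(M, a) = (-10*M + 5*a) + 5 = 5 - 10*M + 5*a)
h(A, W) = 5/4 (h(A, W) = (¼)*5 = 5/4)
32117 + (o(9, -3)*d(2, -3) + h(-10, 0)) = 32117 + (3*(5 - 10*2 + 5*(-3)) + 5/4) = 32117 + (3*(5 - 20 - 15) + 5/4) = 32117 + (3*(-30) + 5/4) = 32117 + (-90 + 5/4) = 32117 - 355/4 = 128113/4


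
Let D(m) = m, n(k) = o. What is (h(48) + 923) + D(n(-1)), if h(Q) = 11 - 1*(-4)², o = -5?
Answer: 913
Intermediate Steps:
n(k) = -5
h(Q) = -5 (h(Q) = 11 - 1*16 = 11 - 16 = -5)
(h(48) + 923) + D(n(-1)) = (-5 + 923) - 5 = 918 - 5 = 913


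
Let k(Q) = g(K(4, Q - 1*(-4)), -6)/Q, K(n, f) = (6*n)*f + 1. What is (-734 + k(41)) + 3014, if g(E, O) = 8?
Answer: 93488/41 ≈ 2280.2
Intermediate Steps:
K(n, f) = 1 + 6*f*n (K(n, f) = 6*f*n + 1 = 1 + 6*f*n)
k(Q) = 8/Q
(-734 + k(41)) + 3014 = (-734 + 8/41) + 3014 = -30086/41 + 3014 = 93488/41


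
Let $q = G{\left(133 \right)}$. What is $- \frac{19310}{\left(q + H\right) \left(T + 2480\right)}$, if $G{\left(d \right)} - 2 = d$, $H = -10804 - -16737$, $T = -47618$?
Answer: $\frac{9655}{136948692} \approx 7.0501 \cdot 10^{-5}$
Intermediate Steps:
$H = 5933$ ($H = -10804 + 16737 = 5933$)
$G{\left(d \right)} = 2 + d$
$q = 135$ ($q = 2 + 133 = 135$)
$- \frac{19310}{\left(q + H\right) \left(T + 2480\right)} = - \frac{19310}{\left(135 + 5933\right) \left(-47618 + 2480\right)} = - \frac{19310}{6068 \left(-45138\right)} = - \frac{19310}{-273897384} = \left(-19310\right) \left(- \frac{1}{273897384}\right) = \frac{9655}{136948692}$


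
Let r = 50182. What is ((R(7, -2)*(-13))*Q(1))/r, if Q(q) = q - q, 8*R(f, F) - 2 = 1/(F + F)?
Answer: 0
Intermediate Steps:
R(f, F) = ¼ + 1/(16*F) (R(f, F) = ¼ + 1/(8*(F + F)) = ¼ + 1/(8*((2*F))) = ¼ + (1/(2*F))/8 = ¼ + 1/(16*F))
Q(q) = 0
((R(7, -2)*(-13))*Q(1))/r = ((((1/16)*(1 + 4*(-2))/(-2))*(-13))*0)/50182 = ((((1/16)*(-½)*(1 - 8))*(-13))*0)*(1/50182) = ((((1/16)*(-½)*(-7))*(-13))*0)*(1/50182) = (((7/32)*(-13))*0)*(1/50182) = -91/32*0*(1/50182) = 0*(1/50182) = 0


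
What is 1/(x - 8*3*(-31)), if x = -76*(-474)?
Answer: 1/36768 ≈ 2.7198e-5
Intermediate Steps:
x = 36024
1/(x - 8*3*(-31)) = 1/(36024 - 8*3*(-31)) = 1/(36024 - 24*(-31)) = 1/(36024 + 744) = 1/36768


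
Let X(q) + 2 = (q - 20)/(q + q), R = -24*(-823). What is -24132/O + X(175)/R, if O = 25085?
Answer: -6673720549/6936704880 ≈ -0.96209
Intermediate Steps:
R = 19752
X(q) = -2 + (-20 + q)/(2*q) (X(q) = -2 + (q - 20)/(q + q) = -2 + (-20 + q)/((2*q)) = -2 + (-20 + q)*(1/(2*q)) = -2 + (-20 + q)/(2*q))
-24132/O + X(175)/R = -24132/25085 + (-3/2 - 10/175)/19752 = -24132*1/25085 + (-3/2 - 10*1/175)*(1/19752) = -24132/25085 + (-3/2 - 2/35)*(1/19752) = -24132/25085 - 109/70*1/19752 = -24132/25085 - 109/1382640 = -6673720549/6936704880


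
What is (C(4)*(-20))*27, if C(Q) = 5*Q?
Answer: -10800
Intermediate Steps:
(C(4)*(-20))*27 = ((5*4)*(-20))*27 = (20*(-20))*27 = -400*27 = -10800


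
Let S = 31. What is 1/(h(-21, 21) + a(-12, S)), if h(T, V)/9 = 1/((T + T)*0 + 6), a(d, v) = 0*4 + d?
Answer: -2/21 ≈ -0.095238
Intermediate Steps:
a(d, v) = d (a(d, v) = 0 + d = d)
h(T, V) = 3/2 (h(T, V) = 9/((T + T)*0 + 6) = 9/((2*T)*0 + 6) = 9/(0 + 6) = 9/6 = 9*(1/6) = 3/2)
1/(h(-21, 21) + a(-12, S)) = 1/(3/2 - 12) = 1/(-21/2) = -2/21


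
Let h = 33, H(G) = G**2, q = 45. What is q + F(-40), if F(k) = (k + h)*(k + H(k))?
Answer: -10875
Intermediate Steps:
F(k) = (33 + k)*(k + k**2) (F(k) = (k + 33)*(k + k**2) = (33 + k)*(k + k**2))
q + F(-40) = 45 - 40*(33 + (-40)**2 + 34*(-40)) = 45 - 40*(33 + 1600 - 1360) = 45 - 40*273 = 45 - 10920 = -10875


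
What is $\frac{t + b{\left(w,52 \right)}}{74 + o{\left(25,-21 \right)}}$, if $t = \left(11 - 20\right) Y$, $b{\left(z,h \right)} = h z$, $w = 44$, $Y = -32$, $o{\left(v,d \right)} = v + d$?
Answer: $\frac{1288}{39} \approx 33.026$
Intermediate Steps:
$o{\left(v,d \right)} = d + v$
$t = 288$ ($t = \left(11 - 20\right) \left(-32\right) = \left(-9\right) \left(-32\right) = 288$)
$\frac{t + b{\left(w,52 \right)}}{74 + o{\left(25,-21 \right)}} = \frac{288 + 52 \cdot 44}{74 + \left(-21 + 25\right)} = \frac{288 + 2288}{74 + 4} = \frac{2576}{78} = 2576 \cdot \frac{1}{78} = \frac{1288}{39}$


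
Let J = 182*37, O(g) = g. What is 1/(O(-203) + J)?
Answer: 1/6531 ≈ 0.00015312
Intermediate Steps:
J = 6734
1/(O(-203) + J) = 1/(-203 + 6734) = 1/6531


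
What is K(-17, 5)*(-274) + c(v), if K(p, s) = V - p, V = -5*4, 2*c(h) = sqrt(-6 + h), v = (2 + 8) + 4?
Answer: 822 + sqrt(2) ≈ 823.41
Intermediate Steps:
v = 14 (v = 10 + 4 = 14)
c(h) = sqrt(-6 + h)/2
V = -20
K(p, s) = -20 - p
K(-17, 5)*(-274) + c(v) = (-20 - 1*(-17))*(-274) + sqrt(-6 + 14)/2 = (-20 + 17)*(-274) + sqrt(8)/2 = -3*(-274) + (2*sqrt(2))/2 = 822 + sqrt(2)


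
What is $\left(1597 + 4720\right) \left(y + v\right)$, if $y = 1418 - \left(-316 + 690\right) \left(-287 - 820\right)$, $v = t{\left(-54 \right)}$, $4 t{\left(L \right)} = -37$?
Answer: $\frac{10497003119}{4} \approx 2.6242 \cdot 10^{9}$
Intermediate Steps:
$t{\left(L \right)} = - \frac{37}{4}$ ($t{\left(L \right)} = \frac{1}{4} \left(-37\right) = - \frac{37}{4}$)
$v = - \frac{37}{4} \approx -9.25$
$y = 415436$ ($y = 1418 - 374 \left(-1107\right) = 1418 - -414018 = 1418 + 414018 = 415436$)
$\left(1597 + 4720\right) \left(y + v\right) = \left(1597 + 4720\right) \left(415436 - \frac{37}{4}\right) = 6317 \cdot \frac{1661707}{4} = \frac{10497003119}{4}$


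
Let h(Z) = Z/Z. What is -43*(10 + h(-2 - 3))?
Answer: -473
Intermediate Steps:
h(Z) = 1
-43*(10 + h(-2 - 3)) = -43*(10 + 1) = -43*11 = -473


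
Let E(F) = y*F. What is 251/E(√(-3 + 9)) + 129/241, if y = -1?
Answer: 129/241 - 251*√6/6 ≈ -101.94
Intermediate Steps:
E(F) = -F
251/E(√(-3 + 9)) + 129/241 = 251/((-√(-3 + 9))) + 129/241 = 251/((-√6)) + 129*(1/241) = 251*(-√6/6) + 129/241 = -251*√6/6 + 129/241 = 129/241 - 251*√6/6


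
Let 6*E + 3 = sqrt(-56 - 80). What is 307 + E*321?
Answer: 293/2 + 107*I*sqrt(34) ≈ 146.5 + 623.91*I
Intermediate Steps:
E = -1/2 + I*sqrt(34)/3 (E = -1/2 + sqrt(-56 - 80)/6 = -1/2 + sqrt(-136)/6 = -1/2 + (2*I*sqrt(34))/6 = -1/2 + I*sqrt(34)/3 ≈ -0.5 + 1.9437*I)
307 + E*321 = 307 + (-1/2 + I*sqrt(34)/3)*321 = 307 + (-321/2 + 107*I*sqrt(34)) = 293/2 + 107*I*sqrt(34)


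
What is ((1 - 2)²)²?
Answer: 1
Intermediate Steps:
((1 - 2)²)² = ((-1)²)² = 1² = 1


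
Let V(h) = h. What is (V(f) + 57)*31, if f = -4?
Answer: 1643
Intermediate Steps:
(V(f) + 57)*31 = (-4 + 57)*31 = 53*31 = 1643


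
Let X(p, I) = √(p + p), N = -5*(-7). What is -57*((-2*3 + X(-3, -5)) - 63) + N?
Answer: 3968 - 57*I*√6 ≈ 3968.0 - 139.62*I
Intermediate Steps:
N = 35
X(p, I) = √2*√p (X(p, I) = √(2*p) = √2*√p)
-57*((-2*3 + X(-3, -5)) - 63) + N = -57*((-2*3 + √2*√(-3)) - 63) + 35 = -57*((-6 + √2*(I*√3)) - 63) + 35 = -57*((-6 + I*√6) - 63) + 35 = -57*(-69 + I*√6) + 35 = (3933 - 57*I*√6) + 35 = 3968 - 57*I*√6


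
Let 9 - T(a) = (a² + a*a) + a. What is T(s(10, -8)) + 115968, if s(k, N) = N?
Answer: 115857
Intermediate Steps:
T(a) = 9 - a - 2*a² (T(a) = 9 - ((a² + a*a) + a) = 9 - ((a² + a²) + a) = 9 - (2*a² + a) = 9 - (a + 2*a²) = 9 + (-a - 2*a²) = 9 - a - 2*a²)
T(s(10, -8)) + 115968 = (9 - 1*(-8) - 2*(-8)²) + 115968 = (9 + 8 - 2*64) + 115968 = (9 + 8 - 128) + 115968 = -111 + 115968 = 115857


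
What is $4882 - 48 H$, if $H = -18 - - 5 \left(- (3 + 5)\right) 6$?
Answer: $17266$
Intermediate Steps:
$H = -258$ ($H = -18 - - 5 \left(\left(-1\right) 8\right) 6 = -18 - \left(-5\right) \left(-8\right) 6 = -18 - 40 \cdot 6 = -18 - 240 = -258$)
$4882 - 48 H = 4882 - 48 \left(-258\right) = 4882 - -12384 = 4882 + 12384 = 17266$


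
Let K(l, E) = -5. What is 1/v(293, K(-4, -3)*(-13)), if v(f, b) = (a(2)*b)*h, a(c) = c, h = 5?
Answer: 1/650 ≈ 0.0015385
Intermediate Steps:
v(f, b) = 10*b (v(f, b) = (2*b)*5 = 10*b)
1/v(293, K(-4, -3)*(-13)) = 1/(10*(-5*(-13))) = 1/(10*65) = 1/650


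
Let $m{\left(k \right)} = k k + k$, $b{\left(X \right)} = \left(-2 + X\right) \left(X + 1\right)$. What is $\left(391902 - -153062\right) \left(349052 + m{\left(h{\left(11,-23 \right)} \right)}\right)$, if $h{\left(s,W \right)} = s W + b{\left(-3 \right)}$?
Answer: $222267927112$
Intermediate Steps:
$b{\left(X \right)} = \left(1 + X\right) \left(-2 + X\right)$ ($b{\left(X \right)} = \left(-2 + X\right) \left(1 + X\right) = \left(1 + X\right) \left(-2 + X\right)$)
$h{\left(s,W \right)} = 10 + W s$ ($h{\left(s,W \right)} = s W - \left(-1 - 9\right) = W s + \left(-2 + 9 + 3\right) = W s + 10 = 10 + W s$)
$m{\left(k \right)} = k + k^{2}$ ($m{\left(k \right)} = k^{2} + k = k + k^{2}$)
$\left(391902 - -153062\right) \left(349052 + m{\left(h{\left(11,-23 \right)} \right)}\right) = \left(391902 - -153062\right) \left(349052 + \left(10 - 253\right) \left(1 + \left(10 - 253\right)\right)\right) = \left(391902 + 153062\right) \left(349052 + \left(10 - 253\right) \left(1 + \left(10 - 253\right)\right)\right) = 544964 \left(349052 - 243 \left(1 - 243\right)\right) = 544964 \left(349052 - -58806\right) = 544964 \left(349052 + 58806\right) = 544964 \cdot 407858 = 222267927112$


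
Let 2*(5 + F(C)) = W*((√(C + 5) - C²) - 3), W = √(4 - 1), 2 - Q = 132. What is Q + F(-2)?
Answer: -267/2 - 7*√3/2 ≈ -139.56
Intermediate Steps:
Q = -130 (Q = 2 - 1*132 = 2 - 132 = -130)
W = √3 ≈ 1.7320
F(C) = -5 + √3*(-3 + √(5 + C) - C²)/2 (F(C) = -5 + (√3*((√(C + 5) - C²) - 3))/2 = -5 + (√3*((√(5 + C) - C²) - 3))/2 = -5 + (√3*(-3 + √(5 + C) - C²))/2 = -5 + √3*(-3 + √(5 + C) - C²)/2)
Q + F(-2) = -130 + (-5 + √(15 + 3*(-2))/2 - 3*√3/2 - ½*√3*(-2)²) = -130 + (-5 + √(15 - 6)/2 - 3*√3/2 - ½*√3*4) = -130 + (-5 + √9/2 - 3*√3/2 - 2*√3) = -130 + (-5 + (½)*3 - 3*√3/2 - 2*√3) = -130 + (-5 + 3/2 - 3*√3/2 - 2*√3) = -130 + (-7/2 - 7*√3/2) = -267/2 - 7*√3/2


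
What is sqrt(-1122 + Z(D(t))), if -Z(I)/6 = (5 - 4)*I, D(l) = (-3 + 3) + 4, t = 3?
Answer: I*sqrt(1146) ≈ 33.853*I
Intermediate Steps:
D(l) = 4 (D(l) = 0 + 4 = 4)
Z(I) = -6*I (Z(I) = -6*(5 - 4)*I = -6*I)
sqrt(-1122 + Z(D(t))) = sqrt(-1122 - 6*4) = sqrt(-1122 - 24) = sqrt(-1146) = I*sqrt(1146)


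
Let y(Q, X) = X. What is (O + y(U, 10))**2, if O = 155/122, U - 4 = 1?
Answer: 1890625/14884 ≈ 127.02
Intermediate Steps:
U = 5 (U = 4 + 1 = 5)
O = 155/122 (O = 155*(1/122) = 155/122 ≈ 1.2705)
(O + y(U, 10))**2 = (155/122 + 10)**2 = (1375/122)**2 = 1890625/14884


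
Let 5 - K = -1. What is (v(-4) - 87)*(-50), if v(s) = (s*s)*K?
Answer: -450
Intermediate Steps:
K = 6 (K = 5 - 1*(-1) = 5 + 1 = 6)
v(s) = 6*s² (v(s) = (s*s)*6 = s²*6 = 6*s²)
(v(-4) - 87)*(-50) = (6*(-4)² - 87)*(-50) = (6*16 - 87)*(-50) = (96 - 87)*(-50) = 9*(-50) = -450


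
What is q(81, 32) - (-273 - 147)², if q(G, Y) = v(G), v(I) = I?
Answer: -176319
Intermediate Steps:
q(G, Y) = G
q(81, 32) - (-273 - 147)² = 81 - (-273 - 147)² = 81 - 1*(-420)² = 81 - 1*176400 = 81 - 176400 = -176319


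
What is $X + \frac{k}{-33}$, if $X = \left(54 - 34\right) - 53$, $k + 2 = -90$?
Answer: $- \frac{997}{33} \approx -30.212$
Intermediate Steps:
$k = -92$ ($k = -2 - 90 = -92$)
$X = -33$ ($X = 20 - 53 = -33$)
$X + \frac{k}{-33} = -33 + \frac{1}{-33} \left(-92\right) = -33 - - \frac{92}{33} = -33 + \frac{92}{33} = - \frac{997}{33}$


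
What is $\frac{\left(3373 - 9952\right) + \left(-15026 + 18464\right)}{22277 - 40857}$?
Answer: $\frac{3141}{18580} \approx 0.16905$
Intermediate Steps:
$\frac{\left(3373 - 9952\right) + \left(-15026 + 18464\right)}{22277 - 40857} = \frac{\left(3373 - 9952\right) + 3438}{-18580} = \left(-6579 + 3438\right) \left(- \frac{1}{18580}\right) = \left(-3141\right) \left(- \frac{1}{18580}\right) = \frac{3141}{18580}$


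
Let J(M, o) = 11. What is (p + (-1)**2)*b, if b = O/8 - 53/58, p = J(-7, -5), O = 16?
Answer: 378/29 ≈ 13.034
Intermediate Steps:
p = 11
b = 63/58 (b = 16/8 - 53/58 = 16*(1/8) - 53*1/58 = 2 - 53/58 = 63/58 ≈ 1.0862)
(p + (-1)**2)*b = (11 + (-1)**2)*(63/58) = (11 + 1)*(63/58) = 12*(63/58) = 378/29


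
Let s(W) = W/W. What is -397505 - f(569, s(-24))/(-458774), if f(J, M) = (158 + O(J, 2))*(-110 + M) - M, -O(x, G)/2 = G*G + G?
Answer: -182364974785/458774 ≈ -3.9751e+5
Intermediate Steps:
O(x, G) = -2*G - 2*G**2 (O(x, G) = -2*(G*G + G) = -2*(G**2 + G) = -2*(G + G**2) = -2*G - 2*G**2)
s(W) = 1
f(J, M) = -16060 + 145*M (f(J, M) = (158 - 2*2*(1 + 2))*(-110 + M) - M = (158 - 2*2*3)*(-110 + M) - M = (158 - 12)*(-110 + M) - M = 146*(-110 + M) - M = (-16060 + 146*M) - M = -16060 + 145*M)
-397505 - f(569, s(-24))/(-458774) = -397505 - (-16060 + 145*1)/(-458774) = -397505 - (-16060 + 145)*(-1)/458774 = -397505 - (-15915)*(-1)/458774 = -397505 - 1*15915/458774 = -397505 - 15915/458774 = -182364974785/458774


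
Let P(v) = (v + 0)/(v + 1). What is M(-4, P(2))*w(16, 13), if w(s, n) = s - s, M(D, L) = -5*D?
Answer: 0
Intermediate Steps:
P(v) = v/(1 + v)
w(s, n) = 0
M(-4, P(2))*w(16, 13) = -5*(-4)*0 = 20*0 = 0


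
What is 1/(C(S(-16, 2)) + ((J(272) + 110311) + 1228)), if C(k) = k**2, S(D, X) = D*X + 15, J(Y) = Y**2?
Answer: 1/185812 ≈ 5.3818e-6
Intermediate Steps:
S(D, X) = 15 + D*X
1/(C(S(-16, 2)) + ((J(272) + 110311) + 1228)) = 1/((15 - 16*2)**2 + ((272**2 + 110311) + 1228)) = 1/((15 - 32)**2 + ((73984 + 110311) + 1228)) = 1/((-17)**2 + (184295 + 1228)) = 1/(289 + 185523) = 1/185812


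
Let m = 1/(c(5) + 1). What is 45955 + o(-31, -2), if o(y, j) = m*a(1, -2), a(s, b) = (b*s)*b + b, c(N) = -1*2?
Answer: 45953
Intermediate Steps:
c(N) = -2
a(s, b) = b + s*b² (a(s, b) = s*b² + b = b + s*b²)
m = -1 (m = 1/(-2 + 1) = 1/(-1) = -1)
o(y, j) = -2 (o(y, j) = -(-2)*(1 - 2*1) = -(-2)*(1 - 2) = -(-2)*(-1) = -1*2 = -2)
45955 + o(-31, -2) = 45955 - 2 = 45953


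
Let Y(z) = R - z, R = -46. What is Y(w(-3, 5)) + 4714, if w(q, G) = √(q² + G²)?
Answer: 4668 - √34 ≈ 4662.2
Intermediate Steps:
w(q, G) = √(G² + q²)
Y(z) = -46 - z
Y(w(-3, 5)) + 4714 = (-46 - √(5² + (-3)²)) + 4714 = (-46 - √(25 + 9)) + 4714 = (-46 - √34) + 4714 = 4668 - √34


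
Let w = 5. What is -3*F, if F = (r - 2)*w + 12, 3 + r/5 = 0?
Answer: 219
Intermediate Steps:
r = -15 (r = -15 + 5*0 = -15 + 0 = -15)
F = -73 (F = (-15 - 2)*5 + 12 = -17*5 + 12 = -85 + 12 = -73)
-3*F = -3*(-73) = 219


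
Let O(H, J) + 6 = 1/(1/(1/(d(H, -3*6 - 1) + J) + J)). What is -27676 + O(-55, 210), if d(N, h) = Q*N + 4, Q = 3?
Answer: -1346127/49 ≈ -27472.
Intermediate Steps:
d(N, h) = 4 + 3*N (d(N, h) = 3*N + 4 = 4 + 3*N)
O(H, J) = -6 + J + 1/(4 + J + 3*H) (O(H, J) = -6 + 1/(1/(1/((4 + 3*H) + J) + J)) = -6 + 1/(1/(1/(4 + J + 3*H) + J)) = -6 + 1/(1/(J + 1/(4 + J + 3*H))) = -6 + (J + 1/(4 + J + 3*H)) = -6 + J + 1/(4 + J + 3*H))
-27676 + O(-55, 210) = -27676 + (-23 + 210² - 18*(-55) - 2*210 + 3*(-55)*210)/(4 + 210 + 3*(-55)) = -27676 + (-23 + 44100 + 990 - 420 - 34650)/(4 + 210 - 165) = -27676 + 9997/49 = -1346127/49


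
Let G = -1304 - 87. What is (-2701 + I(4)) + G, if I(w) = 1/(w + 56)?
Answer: -245519/60 ≈ -4092.0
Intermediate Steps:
G = -1391
I(w) = 1/(56 + w)
(-2701 + I(4)) + G = (-2701 + 1/(56 + 4)) - 1391 = (-2701 + 1/60) - 1391 = -162059/60 - 1391 = -245519/60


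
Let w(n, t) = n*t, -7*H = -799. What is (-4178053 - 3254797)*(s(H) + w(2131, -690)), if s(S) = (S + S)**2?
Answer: 516549671772100/49 ≈ 1.0542e+13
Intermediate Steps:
H = 799/7 (H = -1/7*(-799) = 799/7 ≈ 114.14)
s(S) = 4*S**2 (s(S) = (2*S)**2 = 4*S**2)
(-4178053 - 3254797)*(s(H) + w(2131, -690)) = (-4178053 - 3254797)*(4*(799/7)**2 + 2131*(-690)) = -7432850*(4*(638401/49) - 1470390) = -7432850*(2553604/49 - 1470390) = -7432850*(-69495506/49) = 516549671772100/49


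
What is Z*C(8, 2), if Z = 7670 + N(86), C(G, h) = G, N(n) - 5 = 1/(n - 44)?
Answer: 1289404/21 ≈ 61400.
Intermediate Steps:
N(n) = 5 + 1/(-44 + n) (N(n) = 5 + 1/(n - 44) = 5 + 1/(-44 + n))
Z = 322351/42 (Z = 7670 + (-219 + 5*86)/(-44 + 86) = 7670 + (-219 + 430)/42 = 7670 + (1/42)*211 = 7670 + 211/42 = 322351/42 ≈ 7675.0)
Z*C(8, 2) = (322351/42)*8 = 1289404/21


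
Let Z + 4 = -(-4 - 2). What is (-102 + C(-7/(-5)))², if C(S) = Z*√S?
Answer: 52048/5 - 408*√35/5 ≈ 9926.8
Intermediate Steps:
Z = 2 (Z = -4 - (-4 - 2) = -4 - 1*(-6) = -4 + 6 = 2)
C(S) = 2*√S
(-102 + C(-7/(-5)))² = (-102 + 2*√(-7/(-5)))² = (-102 + 2*√(-7*(-⅕)))² = (-102 + 2*√(7/5))² = (-102 + 2*(√35/5))² = (-102 + 2*√35/5)²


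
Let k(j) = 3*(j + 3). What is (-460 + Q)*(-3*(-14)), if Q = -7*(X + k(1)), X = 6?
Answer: -24612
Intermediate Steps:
k(j) = 9 + 3*j (k(j) = 3*(3 + j) = 9 + 3*j)
Q = -126 (Q = -7*(6 + (9 + 3*1)) = -7*(6 + (9 + 3)) = -7*(6 + 12) = -7*18 = -126)
(-460 + Q)*(-3*(-14)) = (-460 - 126)*(-3*(-14)) = -586*42 = -24612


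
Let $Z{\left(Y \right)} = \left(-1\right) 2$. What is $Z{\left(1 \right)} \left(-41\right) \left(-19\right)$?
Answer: $-1558$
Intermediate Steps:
$Z{\left(Y \right)} = -2$
$Z{\left(1 \right)} \left(-41\right) \left(-19\right) = \left(-2\right) \left(-41\right) \left(-19\right) = 82 \left(-19\right) = -1558$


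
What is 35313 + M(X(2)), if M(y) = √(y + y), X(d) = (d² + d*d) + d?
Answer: 35313 + 2*√5 ≈ 35318.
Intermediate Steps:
X(d) = d + 2*d² (X(d) = (d² + d²) + d = 2*d² + d = d + 2*d²)
M(y) = √2*√y (M(y) = √(2*y) = √2*√y)
35313 + M(X(2)) = 35313 + √2*√(2*(1 + 2*2)) = 35313 + √2*√(2*(1 + 4)) = 35313 + √2*√(2*5) = 35313 + √2*√10 = 35313 + 2*√5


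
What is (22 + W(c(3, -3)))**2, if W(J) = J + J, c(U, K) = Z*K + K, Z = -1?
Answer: 484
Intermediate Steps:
c(U, K) = 0 (c(U, K) = -K + K = 0)
W(J) = 2*J
(22 + W(c(3, -3)))**2 = (22 + 2*0)**2 = (22 + 0)**2 = 22**2 = 484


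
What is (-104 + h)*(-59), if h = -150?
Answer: 14986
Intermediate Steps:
(-104 + h)*(-59) = (-104 - 150)*(-59) = -254*(-59) = 14986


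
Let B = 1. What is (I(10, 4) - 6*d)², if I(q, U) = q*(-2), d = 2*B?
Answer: 1024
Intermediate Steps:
d = 2 (d = 2*1 = 2)
I(q, U) = -2*q
(I(10, 4) - 6*d)² = (-2*10 - 6*2)² = (-20 - 12)² = (-32)² = 1024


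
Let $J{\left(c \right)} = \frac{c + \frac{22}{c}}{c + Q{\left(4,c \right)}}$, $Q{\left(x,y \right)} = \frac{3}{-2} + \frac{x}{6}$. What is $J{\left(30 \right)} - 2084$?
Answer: $- \frac{1822578}{875} \approx -2082.9$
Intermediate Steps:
$Q{\left(x,y \right)} = - \frac{3}{2} + \frac{x}{6}$ ($Q{\left(x,y \right)} = 3 \left(- \frac{1}{2}\right) + x \frac{1}{6} = - \frac{3}{2} + \frac{x}{6}$)
$J{\left(c \right)} = \frac{c + \frac{22}{c}}{- \frac{5}{6} + c}$ ($J{\left(c \right)} = \frac{c + \frac{22}{c}}{c + \left(- \frac{3}{2} + \frac{1}{6} \cdot 4\right)} = \frac{c + \frac{22}{c}}{c + \left(- \frac{3}{2} + \frac{2}{3}\right)} = \frac{c + \frac{22}{c}}{c - \frac{5}{6}} = \frac{c + \frac{22}{c}}{- \frac{5}{6} + c}$)
$J{\left(30 \right)} - 2084 = \frac{6 \left(22 + 30^{2}\right)}{30 \left(-5 + 6 \cdot 30\right)} - 2084 = 6 \cdot \frac{1}{30} \frac{1}{-5 + 180} \left(22 + 900\right) - 2084 = 6 \cdot \frac{1}{30} \cdot \frac{1}{175} \cdot 922 - 2084 = \frac{922}{875} - 2084 = - \frac{1822578}{875}$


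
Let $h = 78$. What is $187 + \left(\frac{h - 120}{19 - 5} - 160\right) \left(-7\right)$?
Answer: $1328$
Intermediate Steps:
$187 + \left(\frac{h - 120}{19 - 5} - 160\right) \left(-7\right) = 187 + \left(\frac{78 - 120}{19 - 5} - 160\right) \left(-7\right) = 187 + \left(- \frac{42}{14} - 160\right) \left(-7\right) = 187 + \left(\left(-42\right) \frac{1}{14} - 160\right) \left(-7\right) = 187 + \left(-3 - 160\right) \left(-7\right) = 187 - -1141 = 187 + 1141 = 1328$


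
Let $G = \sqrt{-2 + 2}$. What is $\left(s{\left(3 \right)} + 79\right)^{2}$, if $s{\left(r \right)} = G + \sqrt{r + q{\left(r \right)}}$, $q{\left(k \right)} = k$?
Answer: $\left(79 + \sqrt{6}\right)^{2} \approx 6634.0$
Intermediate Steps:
$G = 0$ ($G = \sqrt{0} = 0$)
$s{\left(r \right)} = \sqrt{2} \sqrt{r}$ ($s{\left(r \right)} = 0 + \sqrt{r + r} = 0 + \sqrt{2 r} = 0 + \sqrt{2} \sqrt{r} = \sqrt{2} \sqrt{r}$)
$\left(s{\left(3 \right)} + 79\right)^{2} = \left(\sqrt{2} \sqrt{3} + 79\right)^{2} = \left(\sqrt{6} + 79\right)^{2} = \left(79 + \sqrt{6}\right)^{2}$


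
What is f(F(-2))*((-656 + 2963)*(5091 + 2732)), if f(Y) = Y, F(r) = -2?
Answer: -36095322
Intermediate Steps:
f(F(-2))*((-656 + 2963)*(5091 + 2732)) = -2*(-656 + 2963)*(5091 + 2732) = -4614*7823 = -2*18047661 = -36095322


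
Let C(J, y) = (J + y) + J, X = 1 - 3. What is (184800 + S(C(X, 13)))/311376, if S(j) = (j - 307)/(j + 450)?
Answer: 42411451/71460792 ≈ 0.59349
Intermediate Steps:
X = -2
C(J, y) = y + 2*J
S(j) = (-307 + j)/(450 + j)
(184800 + S(C(X, 13)))/311376 = (184800 + (-307 + (13 + 2*(-2)))/(450 + (13 + 2*(-2))))/311376 = (184800 + (-307 + (13 - 4))/(450 + (13 - 4)))*(1/311376) = (184800 + (-307 + 9)/(450 + 9))*(1/311376) = (184800 - 298/459)*(1/311376) = (84822902/459)*(1/311376) = 42411451/71460792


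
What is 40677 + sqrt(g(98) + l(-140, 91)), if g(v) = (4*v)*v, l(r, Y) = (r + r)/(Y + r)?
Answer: 40677 + 2*sqrt(470666)/7 ≈ 40873.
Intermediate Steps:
l(r, Y) = 2*r/(Y + r) (l(r, Y) = (2*r)/(Y + r) = 2*r/(Y + r))
g(v) = 4*v**2
40677 + sqrt(g(98) + l(-140, 91)) = 40677 + sqrt(4*98**2 + 2*(-140)/(91 - 140)) = 40677 + sqrt(4*9604 + 2*(-140)/(-49)) = 40677 + sqrt(38416 + 2*(-140)*(-1/49)) = 40677 + sqrt(38416 + 40/7) = 40677 + sqrt(268952/7) = 40677 + 2*sqrt(470666)/7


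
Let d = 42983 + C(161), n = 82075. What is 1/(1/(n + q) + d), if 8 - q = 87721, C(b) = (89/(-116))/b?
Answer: 52647644/2262953421823 ≈ 2.3265e-5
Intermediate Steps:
C(b) = -89/(116*b) (C(b) = (89*(-1/116))/b = -89/(116*b))
q = -87713 (q = 8 - 1*87721 = 8 - 87721 = -87713)
d = 802750419/18676 (d = 42983 - 89/116/161 = 42983 - 89/116*1/161 = 42983 - 89/18676 = 802750419/18676 ≈ 42983.)
1/(1/(n + q) + d) = 1/(1/(82075 - 87713) + 802750419/18676) = 1/(1/(-5638) + 802750419/18676) = 1/(-1/5638 + 802750419/18676) = 1/(2262953421823/52647644) = 52647644/2262953421823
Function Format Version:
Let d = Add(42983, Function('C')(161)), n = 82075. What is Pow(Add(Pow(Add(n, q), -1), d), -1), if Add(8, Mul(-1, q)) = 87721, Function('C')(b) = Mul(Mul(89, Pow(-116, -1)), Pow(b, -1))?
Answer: Rational(52647644, 2262953421823) ≈ 2.3265e-5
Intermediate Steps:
Function('C')(b) = Mul(Rational(-89, 116), Pow(b, -1)) (Function('C')(b) = Mul(Mul(89, Rational(-1, 116)), Pow(b, -1)) = Mul(Rational(-89, 116), Pow(b, -1)))
q = -87713 (q = Add(8, Mul(-1, 87721)) = Add(8, -87721) = -87713)
d = Rational(802750419, 18676) (d = Add(42983, Mul(Rational(-89, 116), Pow(161, -1))) = Add(42983, Mul(Rational(-89, 116), Rational(1, 161))) = Add(42983, Rational(-89, 18676)) = Rational(802750419, 18676) ≈ 42983.)
Pow(Add(Pow(Add(n, q), -1), d), -1) = Pow(Add(Pow(Add(82075, -87713), -1), Rational(802750419, 18676)), -1) = Pow(Add(Pow(-5638, -1), Rational(802750419, 18676)), -1) = Pow(Add(Rational(-1, 5638), Rational(802750419, 18676)), -1) = Pow(Rational(2262953421823, 52647644), -1) = Rational(52647644, 2262953421823)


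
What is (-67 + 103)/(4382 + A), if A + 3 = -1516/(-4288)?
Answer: 12864/1564889 ≈ 0.0082204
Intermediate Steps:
A = -2837/1072 (A = -3 - 1516/(-4288) = -3 - 1516*(-1/4288) = -3 + 379/1072 = -2837/1072 ≈ -2.6465)
(-67 + 103)/(4382 + A) = (-67 + 103)/(4382 - 2837/1072) = 36/(4694667/1072) = 36*(1072/4694667) = 12864/1564889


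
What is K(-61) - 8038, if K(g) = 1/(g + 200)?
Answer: -1117281/139 ≈ -8038.0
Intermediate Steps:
K(g) = 1/(200 + g)
K(-61) - 8038 = 1/(200 - 61) - 8038 = 1/139 - 8038 = -1117281/139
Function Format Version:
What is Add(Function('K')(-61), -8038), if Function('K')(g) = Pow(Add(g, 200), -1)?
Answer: Rational(-1117281, 139) ≈ -8038.0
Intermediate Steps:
Function('K')(g) = Pow(Add(200, g), -1)
Add(Function('K')(-61), -8038) = Add(Pow(Add(200, -61), -1), -8038) = Add(Pow(139, -1), -8038) = Add(Rational(1, 139), -8038) = Rational(-1117281, 139)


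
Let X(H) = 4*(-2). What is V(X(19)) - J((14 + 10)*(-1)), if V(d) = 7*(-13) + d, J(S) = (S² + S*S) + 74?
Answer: -1325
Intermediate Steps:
X(H) = -8
J(S) = 74 + 2*S² (J(S) = (S² + S²) + 74 = 2*S² + 74 = 74 + 2*S²)
V(d) = -91 + d
V(X(19)) - J((14 + 10)*(-1)) = (-91 - 8) - (74 + 2*((14 + 10)*(-1))²) = -99 - (74 + 2*(24*(-1))²) = -99 - (74 + 2*(-24)²) = -99 - (74 + 2*576) = -99 - (74 + 1152) = -99 - 1*1226 = -99 - 1226 = -1325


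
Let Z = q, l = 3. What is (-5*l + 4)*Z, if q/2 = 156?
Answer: -3432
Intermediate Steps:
q = 312 (q = 2*156 = 312)
Z = 312
(-5*l + 4)*Z = (-5*3 + 4)*312 = (-15 + 4)*312 = -11*312 = -3432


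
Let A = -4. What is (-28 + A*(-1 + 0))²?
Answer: 576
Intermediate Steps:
(-28 + A*(-1 + 0))² = (-28 - 4*(-1 + 0))² = (-28 - 4*(-1))² = (-28 + 4)² = (-24)² = 576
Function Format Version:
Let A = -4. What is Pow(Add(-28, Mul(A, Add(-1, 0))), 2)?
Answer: 576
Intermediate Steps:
Pow(Add(-28, Mul(A, Add(-1, 0))), 2) = Pow(Add(-28, Mul(-4, Add(-1, 0))), 2) = Pow(Add(-28, Mul(-4, -1)), 2) = Pow(Add(-28, 4), 2) = Pow(-24, 2) = 576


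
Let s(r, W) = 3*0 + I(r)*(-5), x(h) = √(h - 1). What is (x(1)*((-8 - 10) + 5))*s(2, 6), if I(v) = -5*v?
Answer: 0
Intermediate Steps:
x(h) = √(-1 + h)
s(r, W) = 25*r (s(r, W) = 3*0 - 5*r*(-5) = 0 + 25*r = 25*r)
(x(1)*((-8 - 10) + 5))*s(2, 6) = (√(-1 + 1)*((-8 - 10) + 5))*(25*2) = (√0*(-18 + 5))*50 = (0*(-13))*50 = 0*50 = 0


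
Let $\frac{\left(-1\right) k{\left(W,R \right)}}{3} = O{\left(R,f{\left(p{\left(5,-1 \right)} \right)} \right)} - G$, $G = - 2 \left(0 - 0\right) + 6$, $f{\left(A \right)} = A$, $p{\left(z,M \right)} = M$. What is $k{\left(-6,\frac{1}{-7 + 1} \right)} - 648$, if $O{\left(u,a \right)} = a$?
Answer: $-627$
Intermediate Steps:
$G = 6$ ($G = - 2 \left(0 + 0\right) + 6 = \left(-2\right) 0 + 6 = 0 + 6 = 6$)
$k{\left(W,R \right)} = 21$ ($k{\left(W,R \right)} = - 3 \left(-1 - 6\right) = \left(-3\right) \left(-7\right) = 21$)
$k{\left(-6,\frac{1}{-7 + 1} \right)} - 648 = 21 - 648 = -627$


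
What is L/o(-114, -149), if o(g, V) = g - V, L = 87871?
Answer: 12553/5 ≈ 2510.6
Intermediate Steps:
L/o(-114, -149) = 87871/(-114 - 1*(-149)) = 87871/(-114 + 149) = 87871/35 = 87871*(1/35) = 12553/5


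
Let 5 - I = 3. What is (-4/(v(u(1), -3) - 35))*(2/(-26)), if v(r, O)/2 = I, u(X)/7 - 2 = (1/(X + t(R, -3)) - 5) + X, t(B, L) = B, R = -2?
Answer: -4/403 ≈ -0.0099256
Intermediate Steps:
I = 2 (I = 5 - 1*3 = 5 - 3 = 2)
u(X) = -21 + 7*X + 7/(-2 + X) (u(X) = 14 + 7*((1/(X - 2) - 5) + X) = 14 + 7*((1/(-2 + X) - 5) + X) = 14 + 7*((-5 + 1/(-2 + X)) + X) = 14 + 7*(-5 + X + 1/(-2 + X)) = 14 + (-35 + 7*X + 7/(-2 + X)) = -21 + 7*X + 7/(-2 + X))
v(r, O) = 4 (v(r, O) = 2*2 = 4)
(-4/(v(u(1), -3) - 35))*(2/(-26)) = (-4/(4 - 35))*(2/(-26)) = (-4/(-31))*(2*(-1/26)) = -1/31*(-4)*(-1/13) = (4/31)*(-1/13) = -4/403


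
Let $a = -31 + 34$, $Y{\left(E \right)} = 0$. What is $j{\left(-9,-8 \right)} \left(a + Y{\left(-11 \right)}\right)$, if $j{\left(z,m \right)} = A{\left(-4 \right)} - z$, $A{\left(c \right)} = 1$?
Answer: $30$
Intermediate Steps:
$a = 3$
$j{\left(z,m \right)} = 1 - z$
$j{\left(-9,-8 \right)} \left(a + Y{\left(-11 \right)}\right) = \left(1 - -9\right) \left(3 + 0\right) = \left(1 + 9\right) 3 = 10 \cdot 3 = 30$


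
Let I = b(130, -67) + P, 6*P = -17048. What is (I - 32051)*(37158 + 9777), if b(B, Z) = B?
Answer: -1631570115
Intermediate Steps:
P = -8524/3 (P = (1/6)*(-17048) = -8524/3 ≈ -2841.3)
I = -8134/3 (I = 130 - 8524/3 = -8134/3 ≈ -2711.3)
(I - 32051)*(37158 + 9777) = (-8134/3 - 32051)*(37158 + 9777) = -104287/3*46935 = -1631570115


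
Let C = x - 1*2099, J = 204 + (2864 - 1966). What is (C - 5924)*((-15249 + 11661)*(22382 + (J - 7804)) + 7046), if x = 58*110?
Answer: 92423340542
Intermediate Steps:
J = 1102 (J = 204 + 898 = 1102)
x = 6380
C = 4281 (C = 6380 - 1*2099 = 6380 - 2099 = 4281)
(C - 5924)*((-15249 + 11661)*(22382 + (J - 7804)) + 7046) = (4281 - 5924)*((-15249 + 11661)*(22382 + (1102 - 7804)) + 7046) = -1643*(-3588*(22382 - 6702) + 7046) = -1643*(-3588*15680 + 7046) = -1643*(-56259840 + 7046) = -1643*(-56252794) = 92423340542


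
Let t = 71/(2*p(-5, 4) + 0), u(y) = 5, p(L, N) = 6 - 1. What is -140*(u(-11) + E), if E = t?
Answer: -1694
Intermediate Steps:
p(L, N) = 5
t = 71/10 (t = 71/(2*5 + 0) = 71/(10 + 0) = 71/10 ≈ 7.1000)
E = 71/10 ≈ 7.1000
-140*(u(-11) + E) = -140*(5 + 71/10) = -140*121/10 = -1694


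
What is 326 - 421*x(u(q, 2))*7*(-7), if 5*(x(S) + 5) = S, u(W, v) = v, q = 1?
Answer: -472837/5 ≈ -94567.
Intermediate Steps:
x(S) = -5 + S/5
326 - 421*x(u(q, 2))*7*(-7) = 326 - 421*(-5 + (⅕)*2)*7*(-7) = 326 - 421*(-5 + ⅖)*7*(-7) = 326 - 421*(-23/5*7)*(-7) = 326 - (-67781)*(-7)/5 = 326 - 421*1127/5 = 326 - 474467/5 = -472837/5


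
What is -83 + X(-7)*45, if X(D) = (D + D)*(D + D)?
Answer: 8737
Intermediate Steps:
X(D) = 4*D² (X(D) = (2*D)*(2*D) = 4*D²)
-83 + X(-7)*45 = -83 + (4*(-7)²)*45 = -83 + (4*49)*45 = -83 + 196*45 = -83 + 8820 = 8737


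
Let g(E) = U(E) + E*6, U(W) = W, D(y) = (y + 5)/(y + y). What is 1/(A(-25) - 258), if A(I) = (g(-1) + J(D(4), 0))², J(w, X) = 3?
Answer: -1/242 ≈ -0.0041322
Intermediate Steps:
D(y) = (5 + y)/(2*y) (D(y) = (5 + y)/((2*y)) = (5 + y)*(1/(2*y)) = (5 + y)/(2*y))
g(E) = 7*E (g(E) = E + E*6 = E + 6*E = 7*E)
A(I) = 16 (A(I) = (7*(-1) + 3)² = (-7 + 3)² = (-4)² = 16)
1/(A(-25) - 258) = 1/(16 - 258) = 1/(-242) = -1/242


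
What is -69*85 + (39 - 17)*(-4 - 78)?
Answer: -7669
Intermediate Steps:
-69*85 + (39 - 17)*(-4 - 78) = -5865 + 22*(-82) = -5865 - 1804 = -7669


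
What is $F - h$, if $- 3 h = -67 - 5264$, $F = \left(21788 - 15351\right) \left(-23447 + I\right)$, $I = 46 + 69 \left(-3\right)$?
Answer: $-151966473$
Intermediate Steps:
$I = -161$ ($I = 46 - 207 = -161$)
$F = -151964696$ ($F = \left(21788 - 15351\right) \left(-23447 - 161\right) = 6437 \left(-23608\right) = -151964696$)
$h = 1777$ ($h = - \frac{-67 - 5264}{3} = \left(- \frac{1}{3}\right) \left(-5331\right) = 1777$)
$F - h = -151964696 - 1777 = -151966473$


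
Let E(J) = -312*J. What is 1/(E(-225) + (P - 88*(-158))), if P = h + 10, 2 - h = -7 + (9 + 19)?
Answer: 1/84095 ≈ 1.1891e-5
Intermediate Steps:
h = -19 (h = 2 - (-7 + (9 + 19)) = 2 - (-7 + 28) = 2 - 1*21 = 2 - 21 = -19)
P = -9 (P = -19 + 10 = -9)
1/(E(-225) + (P - 88*(-158))) = 1/(-312*(-225) + (-9 - 88*(-158))) = 1/(70200 + (-9 + 13904)) = 1/(70200 + 13895) = 1/84095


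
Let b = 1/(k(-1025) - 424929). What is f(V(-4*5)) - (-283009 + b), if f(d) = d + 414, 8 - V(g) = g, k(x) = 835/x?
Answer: 24691590082217/87110612 ≈ 2.8345e+5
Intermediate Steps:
b = -205/87110612 (b = 1/(835/(-1025) - 424929) = 1/(835*(-1/1025) - 424929) = 1/(-167/205 - 424929) = 1/(-87110612/205) = -205/87110612 ≈ -2.3533e-6)
V(g) = 8 - g
f(d) = 414 + d
f(V(-4*5)) - (-283009 + b) = (414 + (8 - (-4)*5)) - (-283009 - 205/87110612) = (414 + (8 - 1*(-20))) - 1*(-24653087191713/87110612) = (414 + (8 + 20)) + 24653087191713/87110612 = (414 + 28) + 24653087191713/87110612 = 442 + 24653087191713/87110612 = 24691590082217/87110612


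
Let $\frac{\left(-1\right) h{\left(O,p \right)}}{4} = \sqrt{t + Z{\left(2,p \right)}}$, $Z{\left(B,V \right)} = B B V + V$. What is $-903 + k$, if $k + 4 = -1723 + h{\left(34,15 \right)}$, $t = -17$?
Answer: $-2630 - 4 \sqrt{58} \approx -2660.5$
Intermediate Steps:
$Z{\left(B,V \right)} = V + V B^{2}$ ($Z{\left(B,V \right)} = B^{2} V + V = V B^{2} + V = V + V B^{2}$)
$h{\left(O,p \right)} = - 4 \sqrt{-17 + 5 p}$ ($h{\left(O,p \right)} = - 4 \sqrt{-17 + p \left(1 + 2^{2}\right)} = - 4 \sqrt{-17 + p \left(1 + 4\right)} = - 4 \sqrt{-17 + p 5} = - 4 \sqrt{-17 + 5 p}$)
$k = -1727 - 4 \sqrt{58}$ ($k = -4 - \left(1723 + 4 \sqrt{-17 + 5 \cdot 15}\right) = -4 - \left(1723 + 4 \sqrt{-17 + 75}\right) = -4 - \left(1723 + 4 \sqrt{58}\right) = -1727 - 4 \sqrt{58} \approx -1757.5$)
$-903 + k = -903 - \left(1727 + 4 \sqrt{58}\right) = -2630 - 4 \sqrt{58}$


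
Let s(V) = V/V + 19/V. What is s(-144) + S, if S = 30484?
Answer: 4389821/144 ≈ 30485.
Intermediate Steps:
s(V) = 1 + 19/V
s(-144) + S = (19 - 144)/(-144) + 30484 = -1/144*(-125) + 30484 = 125/144 + 30484 = 4389821/144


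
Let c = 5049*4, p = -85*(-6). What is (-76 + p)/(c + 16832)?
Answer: 217/18514 ≈ 0.011721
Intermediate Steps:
p = 510
c = 20196
(-76 + p)/(c + 16832) = (-76 + 510)/(20196 + 16832) = 434/37028 = 434*(1/37028) = 217/18514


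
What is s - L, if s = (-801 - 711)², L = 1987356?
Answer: 298788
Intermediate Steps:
s = 2286144 (s = (-1512)² = 2286144)
s - L = 2286144 - 1*1987356 = 2286144 - 1987356 = 298788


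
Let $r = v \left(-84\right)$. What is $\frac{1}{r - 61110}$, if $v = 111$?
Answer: $- \frac{1}{70434} \approx -1.4198 \cdot 10^{-5}$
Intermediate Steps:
$r = -9324$ ($r = 111 \left(-84\right) = -9324$)
$\frac{1}{r - 61110} = \frac{1}{-9324 - 61110} = \frac{1}{-70434} = - \frac{1}{70434}$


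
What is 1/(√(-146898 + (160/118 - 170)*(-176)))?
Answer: -I*√408031138/6915782 ≈ -0.0029208*I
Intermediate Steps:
1/(√(-146898 + (160/118 - 170)*(-176))) = 1/(√(-146898 + (160*(1/118) - 170)*(-176))) = 1/(√(-146898 + (80/59 - 170)*(-176))) = 1/(√(-146898 - 9950/59*(-176))) = 1/(√(-146898 + 1751200/59)) = 1/(√(-6915782/59)) = 1/(I*√408031138/59) = -I*√408031138/6915782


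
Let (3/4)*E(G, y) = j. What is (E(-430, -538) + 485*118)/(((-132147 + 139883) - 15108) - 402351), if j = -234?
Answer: -56918/409723 ≈ -0.13892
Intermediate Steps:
E(G, y) = -312 (E(G, y) = (4/3)*(-234) = -312)
(E(-430, -538) + 485*118)/(((-132147 + 139883) - 15108) - 402351) = (-312 + 485*118)/(((-132147 + 139883) - 15108) - 402351) = (-312 + 57230)/((7736 - 15108) - 402351) = 56918/(-7372 - 402351) = 56918/(-409723) = 56918*(-1/409723) = -56918/409723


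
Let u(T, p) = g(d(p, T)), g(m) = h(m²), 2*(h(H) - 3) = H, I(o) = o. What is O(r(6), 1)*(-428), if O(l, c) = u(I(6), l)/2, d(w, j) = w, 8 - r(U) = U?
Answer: -1070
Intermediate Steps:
r(U) = 8 - U
h(H) = 3 + H/2
g(m) = 3 + m²/2
u(T, p) = 3 + p²/2
O(l, c) = 3/2 + l²/4 (O(l, c) = (3 + l²/2)/2 = (3 + l²/2)*(½) = 3/2 + l²/4)
O(r(6), 1)*(-428) = (3/2 + (8 - 1*6)²/4)*(-428) = (3/2 + (8 - 6)²/4)*(-428) = (3/2 + (¼)*2²)*(-428) = (3/2 + (¼)*4)*(-428) = (3/2 + 1)*(-428) = (5/2)*(-428) = -1070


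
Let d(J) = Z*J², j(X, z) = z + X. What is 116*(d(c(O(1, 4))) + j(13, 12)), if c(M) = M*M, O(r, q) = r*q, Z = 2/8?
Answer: 10324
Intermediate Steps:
Z = ¼ (Z = 2*(⅛) = ¼ ≈ 0.25000)
j(X, z) = X + z
O(r, q) = q*r
c(M) = M²
d(J) = J²/4
116*(d(c(O(1, 4))) + j(13, 12)) = 116*(((4*1)²)²/4 + (13 + 12)) = 116*((4²)²/4 + 25) = 116*((¼)*16² + 25) = 116*((¼)*256 + 25) = 116*(64 + 25) = 116*89 = 10324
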